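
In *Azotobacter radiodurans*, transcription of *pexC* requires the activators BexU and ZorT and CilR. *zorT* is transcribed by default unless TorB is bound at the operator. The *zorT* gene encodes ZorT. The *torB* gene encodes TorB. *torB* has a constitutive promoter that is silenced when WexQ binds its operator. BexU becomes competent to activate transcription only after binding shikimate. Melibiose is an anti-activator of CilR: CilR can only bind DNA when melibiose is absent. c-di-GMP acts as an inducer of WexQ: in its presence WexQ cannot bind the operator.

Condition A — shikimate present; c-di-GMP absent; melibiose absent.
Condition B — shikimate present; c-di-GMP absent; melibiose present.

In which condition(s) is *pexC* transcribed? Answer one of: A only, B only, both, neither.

Condition A:
Shikimate is present, so BexU is active.
c-di-GMP is absent, so WexQ is active.
With repressor WexQ bound, *torB* is not transcribed.
So TorB is not produced.
With no repressor bound, *zorT* is transcribed.
So ZorT is produced and active.
Melibiose is absent, so CilR is active.
No repressor is bound and BexU and ZorT and CilR are active, so *pexC* is transcribed.
→ *pexC* is ON in A.
Condition B:
Shikimate is present, so BexU is active.
c-di-GMP is absent, so WexQ is active.
With repressor WexQ bound, *torB* is not transcribed.
So TorB is not produced.
With no repressor bound, *zorT* is transcribed.
So ZorT is produced and active.
Melibiose is present, so CilR is inactive.
Required activator CilR is absent, so *pexC* is not transcribed.
→ *pexC* is OFF in B.

A only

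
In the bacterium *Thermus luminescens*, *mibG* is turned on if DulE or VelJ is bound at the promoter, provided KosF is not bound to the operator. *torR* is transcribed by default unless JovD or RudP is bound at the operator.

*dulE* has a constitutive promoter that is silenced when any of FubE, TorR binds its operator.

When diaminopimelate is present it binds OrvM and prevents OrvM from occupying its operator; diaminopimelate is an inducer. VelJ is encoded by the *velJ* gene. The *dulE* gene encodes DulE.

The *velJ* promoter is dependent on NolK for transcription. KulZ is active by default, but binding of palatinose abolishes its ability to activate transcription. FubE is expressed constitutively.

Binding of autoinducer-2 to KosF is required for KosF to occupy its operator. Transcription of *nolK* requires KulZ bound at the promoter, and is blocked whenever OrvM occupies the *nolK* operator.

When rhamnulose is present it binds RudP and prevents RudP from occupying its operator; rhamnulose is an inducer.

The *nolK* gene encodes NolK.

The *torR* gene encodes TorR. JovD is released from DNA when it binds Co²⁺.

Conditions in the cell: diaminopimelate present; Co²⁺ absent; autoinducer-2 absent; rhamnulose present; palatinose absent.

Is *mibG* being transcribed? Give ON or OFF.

FubE is produced constitutively and is active.
Co²⁺ is absent, so JovD is active.
Rhamnulose is present, so RudP is inactive.
With repressor JovD bound, *torR* is not transcribed.
So TorR is not produced.
With repressor FubE bound, *dulE* is not transcribed.
So DulE is not produced.
Palatinose is absent, so KulZ is active.
Diaminopimelate is present, so OrvM is inactive.
No repressor is bound and KulZ is active, so *nolK* is transcribed.
So NolK is produced and active.
No repressor is bound and NolK is active, so *velJ* is transcribed.
So VelJ is produced and active.
Autoinducer-2 is absent, so KosF is inactive.
Activator VelJ is present, so *mibG* is transcribed.

ON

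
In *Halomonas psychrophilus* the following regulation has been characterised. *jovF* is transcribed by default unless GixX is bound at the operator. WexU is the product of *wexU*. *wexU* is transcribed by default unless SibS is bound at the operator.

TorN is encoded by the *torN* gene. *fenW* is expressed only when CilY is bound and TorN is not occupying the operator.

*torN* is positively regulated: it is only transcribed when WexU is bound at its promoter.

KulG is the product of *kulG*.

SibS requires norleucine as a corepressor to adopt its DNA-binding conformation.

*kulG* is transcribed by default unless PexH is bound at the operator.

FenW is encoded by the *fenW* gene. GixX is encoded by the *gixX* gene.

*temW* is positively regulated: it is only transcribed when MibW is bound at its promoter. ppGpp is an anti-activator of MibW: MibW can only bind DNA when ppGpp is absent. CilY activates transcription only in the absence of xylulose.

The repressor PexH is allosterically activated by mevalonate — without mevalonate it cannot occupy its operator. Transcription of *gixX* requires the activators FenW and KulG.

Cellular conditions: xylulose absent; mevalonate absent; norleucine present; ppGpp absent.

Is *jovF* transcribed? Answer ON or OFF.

OFF

Norleucine is present, so SibS is active.
With repressor SibS bound, *wexU* is not transcribed.
So WexU is not produced.
Required activator WexU is absent, so *torN* is not transcribed.
So TorN is not produced.
Xylulose is absent, so CilY is active.
No repressor is bound and CilY is active, so *fenW* is transcribed.
So FenW is produced and active.
Mevalonate is absent, so PexH is inactive.
With no repressor bound, *kulG* is transcribed.
So KulG is produced and active.
No repressor is bound and FenW and KulG are active, so *gixX* is transcribed.
So GixX is produced and active.
With repressor GixX bound, *jovF* is not transcribed.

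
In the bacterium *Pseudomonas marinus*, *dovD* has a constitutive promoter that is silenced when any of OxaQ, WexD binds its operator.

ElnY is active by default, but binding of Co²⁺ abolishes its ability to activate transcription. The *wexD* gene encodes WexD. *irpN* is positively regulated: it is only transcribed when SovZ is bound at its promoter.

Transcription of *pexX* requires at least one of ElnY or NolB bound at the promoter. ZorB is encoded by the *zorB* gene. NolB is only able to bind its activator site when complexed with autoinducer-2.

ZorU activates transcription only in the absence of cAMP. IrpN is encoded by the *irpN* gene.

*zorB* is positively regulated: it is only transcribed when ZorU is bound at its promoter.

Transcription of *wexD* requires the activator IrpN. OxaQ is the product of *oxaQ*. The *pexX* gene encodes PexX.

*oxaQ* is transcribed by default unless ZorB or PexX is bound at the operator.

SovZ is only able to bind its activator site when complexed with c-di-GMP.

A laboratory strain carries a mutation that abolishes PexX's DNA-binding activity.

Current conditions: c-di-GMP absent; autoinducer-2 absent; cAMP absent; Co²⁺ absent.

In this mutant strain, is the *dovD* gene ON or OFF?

ON

cAMP is absent, so ZorU is active.
No repressor is bound and ZorU is active, so *zorB* is transcribed.
So ZorB is produced and active.
PexX is non-functional in this strain, so it has no effect.
With repressor ZorB bound, *oxaQ* is not transcribed.
So OxaQ is not produced.
c-di-GMP is absent, so SovZ is inactive.
Required activator SovZ is absent, so *irpN* is not transcribed.
So IrpN is not produced.
Required activator IrpN is absent, so *wexD* is not transcribed.
So WexD is not produced.
With no repressor bound, *dovD* is transcribed.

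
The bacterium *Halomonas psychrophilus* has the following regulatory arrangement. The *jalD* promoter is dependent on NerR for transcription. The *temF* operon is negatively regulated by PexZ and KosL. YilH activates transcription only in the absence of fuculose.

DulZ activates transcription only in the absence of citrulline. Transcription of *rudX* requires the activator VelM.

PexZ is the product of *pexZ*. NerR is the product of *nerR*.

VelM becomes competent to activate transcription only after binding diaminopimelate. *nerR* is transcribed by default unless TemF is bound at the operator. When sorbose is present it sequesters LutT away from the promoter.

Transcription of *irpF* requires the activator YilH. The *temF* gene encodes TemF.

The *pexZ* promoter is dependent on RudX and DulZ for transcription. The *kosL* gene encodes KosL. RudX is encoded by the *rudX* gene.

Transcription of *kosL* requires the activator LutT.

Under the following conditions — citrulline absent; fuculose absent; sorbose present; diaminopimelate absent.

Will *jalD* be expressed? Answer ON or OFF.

Diaminopimelate is absent, so VelM is inactive.
Required activator VelM is absent, so *rudX* is not transcribed.
So RudX is not produced.
Citrulline is absent, so DulZ is active.
Required activator RudX is absent, so *pexZ* is not transcribed.
So PexZ is not produced.
Sorbose is present, so LutT is inactive.
Required activator LutT is absent, so *kosL* is not transcribed.
So KosL is not produced.
With no repressor bound, *temF* is transcribed.
So TemF is produced and active.
With repressor TemF bound, *nerR* is not transcribed.
So NerR is not produced.
Required activator NerR is absent, so *jalD* is not transcribed.

OFF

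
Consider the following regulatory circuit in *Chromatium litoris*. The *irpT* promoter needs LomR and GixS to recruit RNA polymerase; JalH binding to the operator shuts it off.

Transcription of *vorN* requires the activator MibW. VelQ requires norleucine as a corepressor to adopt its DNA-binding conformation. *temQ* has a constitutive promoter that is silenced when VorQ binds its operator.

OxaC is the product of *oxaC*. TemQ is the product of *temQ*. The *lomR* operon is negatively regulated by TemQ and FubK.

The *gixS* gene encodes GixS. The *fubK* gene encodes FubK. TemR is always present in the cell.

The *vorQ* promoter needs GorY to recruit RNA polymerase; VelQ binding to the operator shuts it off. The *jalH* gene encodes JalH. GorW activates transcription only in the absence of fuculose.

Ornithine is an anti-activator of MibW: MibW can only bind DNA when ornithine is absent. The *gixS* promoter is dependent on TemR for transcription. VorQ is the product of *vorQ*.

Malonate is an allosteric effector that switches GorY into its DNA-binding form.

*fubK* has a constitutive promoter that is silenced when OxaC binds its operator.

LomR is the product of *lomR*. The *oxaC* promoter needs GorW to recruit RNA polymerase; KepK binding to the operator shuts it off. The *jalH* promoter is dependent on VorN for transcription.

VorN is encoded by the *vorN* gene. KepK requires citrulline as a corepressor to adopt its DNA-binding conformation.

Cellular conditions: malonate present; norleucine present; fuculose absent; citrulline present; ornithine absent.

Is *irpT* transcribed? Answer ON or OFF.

OFF

Norleucine is present, so VelQ is active.
Malonate is present, so GorY is active.
With repressor VelQ bound, *vorQ* is not transcribed.
So VorQ is not produced.
With no repressor bound, *temQ* is transcribed.
So TemQ is produced and active.
Citrulline is present, so KepK is active.
Fuculose is absent, so GorW is active.
With repressor KepK bound, *oxaC* is not transcribed.
So OxaC is not produced.
With no repressor bound, *fubK* is transcribed.
So FubK is produced and active.
With repressor TemQ bound, *lomR* is not transcribed.
So LomR is not produced.
Ornithine is absent, so MibW is active.
No repressor is bound and MibW is active, so *vorN* is transcribed.
So VorN is produced and active.
No repressor is bound and VorN is active, so *jalH* is transcribed.
So JalH is produced and active.
TemR is produced constitutively and is active.
No repressor is bound and TemR is active, so *gixS* is transcribed.
So GixS is produced and active.
With repressor JalH bound, *irpT* is not transcribed.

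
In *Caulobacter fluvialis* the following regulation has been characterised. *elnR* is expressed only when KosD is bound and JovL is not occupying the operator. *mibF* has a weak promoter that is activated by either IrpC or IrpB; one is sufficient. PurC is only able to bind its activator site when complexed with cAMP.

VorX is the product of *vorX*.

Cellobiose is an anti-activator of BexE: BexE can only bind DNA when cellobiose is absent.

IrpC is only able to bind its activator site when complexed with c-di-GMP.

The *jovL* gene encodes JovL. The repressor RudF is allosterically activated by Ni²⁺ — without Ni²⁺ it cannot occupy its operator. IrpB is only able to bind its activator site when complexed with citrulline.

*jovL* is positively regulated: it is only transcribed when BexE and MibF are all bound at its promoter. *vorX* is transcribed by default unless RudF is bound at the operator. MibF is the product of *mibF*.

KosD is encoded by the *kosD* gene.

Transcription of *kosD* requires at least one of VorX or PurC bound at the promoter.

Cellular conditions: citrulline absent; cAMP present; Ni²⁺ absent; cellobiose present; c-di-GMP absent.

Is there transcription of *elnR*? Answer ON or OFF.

ON

Ni²⁺ is absent, so RudF is inactive.
With no repressor bound, *vorX* is transcribed.
So VorX is produced and active.
cAMP is present, so PurC is active.
Activator VorX is present, so *kosD* is transcribed.
So KosD is produced and active.
Cellobiose is present, so BexE is inactive.
c-di-GMP is absent, so IrpC is inactive.
Citrulline is absent, so IrpB is inactive.
No activator is available at the *mibF* promoter, so *mibF* is not transcribed.
So MibF is not produced.
Required activator BexE is absent, so *jovL* is not transcribed.
So JovL is not produced.
No repressor is bound and KosD is active, so *elnR* is transcribed.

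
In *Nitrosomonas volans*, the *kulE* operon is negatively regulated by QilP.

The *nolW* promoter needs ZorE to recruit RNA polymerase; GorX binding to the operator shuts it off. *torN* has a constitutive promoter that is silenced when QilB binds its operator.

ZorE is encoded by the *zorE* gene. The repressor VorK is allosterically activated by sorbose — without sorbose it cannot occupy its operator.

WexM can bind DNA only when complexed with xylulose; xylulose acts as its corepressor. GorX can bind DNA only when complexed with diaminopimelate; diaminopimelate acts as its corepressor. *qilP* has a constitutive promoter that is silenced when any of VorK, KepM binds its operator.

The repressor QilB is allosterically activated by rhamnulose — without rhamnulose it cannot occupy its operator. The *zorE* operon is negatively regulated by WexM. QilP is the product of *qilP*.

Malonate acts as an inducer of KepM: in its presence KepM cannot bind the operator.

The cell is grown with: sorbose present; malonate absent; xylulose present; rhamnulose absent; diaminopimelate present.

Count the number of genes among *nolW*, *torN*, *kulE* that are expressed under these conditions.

2

Diaminopimelate is present, so GorX is active.
Xylulose is present, so WexM is active.
With repressor WexM bound, *zorE* is not transcribed.
So ZorE is not produced.
With repressor GorX bound, *nolW* is not transcribed.
→ *nolW* is OFF.
Rhamnulose is absent, so QilB is inactive.
With no repressor bound, *torN* is transcribed.
→ *torN* is ON.
Sorbose is present, so VorK is active.
Malonate is absent, so KepM is active.
With repressor VorK bound, *qilP* is not transcribed.
So QilP is not produced.
With no repressor bound, *kulE* is transcribed.
→ *kulE* is ON.
2 of the 3 genes are transcribed.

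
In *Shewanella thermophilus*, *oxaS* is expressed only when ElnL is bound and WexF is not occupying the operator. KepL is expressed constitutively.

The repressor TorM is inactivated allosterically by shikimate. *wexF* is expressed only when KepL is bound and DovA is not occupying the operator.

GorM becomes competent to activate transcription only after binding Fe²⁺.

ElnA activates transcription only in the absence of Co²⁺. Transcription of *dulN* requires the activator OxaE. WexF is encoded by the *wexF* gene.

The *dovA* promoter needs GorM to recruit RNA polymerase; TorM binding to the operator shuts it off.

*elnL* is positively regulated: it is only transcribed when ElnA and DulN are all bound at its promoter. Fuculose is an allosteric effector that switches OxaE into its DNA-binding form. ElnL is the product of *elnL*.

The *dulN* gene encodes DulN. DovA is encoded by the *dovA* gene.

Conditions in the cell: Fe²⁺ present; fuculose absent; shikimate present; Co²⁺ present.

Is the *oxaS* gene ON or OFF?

Fe²⁺ is present, so GorM is active.
Shikimate is present, so TorM is inactive.
No repressor is bound and GorM is active, so *dovA* is transcribed.
So DovA is produced and active.
KepL is produced constitutively and is active.
With repressor DovA bound, *wexF* is not transcribed.
So WexF is not produced.
Co²⁺ is present, so ElnA is inactive.
Fuculose is absent, so OxaE is inactive.
Required activator OxaE is absent, so *dulN* is not transcribed.
So DulN is not produced.
Required activator ElnA is absent, so *elnL* is not transcribed.
So ElnL is not produced.
Required activator ElnL is absent, so *oxaS* is not transcribed.

OFF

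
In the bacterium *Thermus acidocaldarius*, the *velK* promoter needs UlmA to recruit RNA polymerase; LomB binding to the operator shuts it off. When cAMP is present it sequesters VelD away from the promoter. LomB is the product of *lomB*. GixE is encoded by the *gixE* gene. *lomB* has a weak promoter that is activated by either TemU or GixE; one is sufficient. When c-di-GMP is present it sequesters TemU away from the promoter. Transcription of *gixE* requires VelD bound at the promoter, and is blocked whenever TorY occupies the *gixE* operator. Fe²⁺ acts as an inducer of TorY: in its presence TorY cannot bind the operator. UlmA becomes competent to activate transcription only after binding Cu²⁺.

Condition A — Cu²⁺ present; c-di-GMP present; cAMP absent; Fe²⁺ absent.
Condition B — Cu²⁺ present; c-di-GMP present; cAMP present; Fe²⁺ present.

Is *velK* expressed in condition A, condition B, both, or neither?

both

Condition A:
Cu²⁺ is present, so UlmA is active.
c-di-GMP is present, so TemU is inactive.
cAMP is absent, so VelD is active.
Fe²⁺ is absent, so TorY is active.
With repressor TorY bound, *gixE* is not transcribed.
So GixE is not produced.
No activator is available at the *lomB* promoter, so *lomB* is not transcribed.
So LomB is not produced.
No repressor is bound and UlmA is active, so *velK* is transcribed.
→ *velK* is ON in A.
Condition B:
Cu²⁺ is present, so UlmA is active.
c-di-GMP is present, so TemU is inactive.
cAMP is present, so VelD is inactive.
Fe²⁺ is present, so TorY is inactive.
Required activator VelD is absent, so *gixE* is not transcribed.
So GixE is not produced.
No activator is available at the *lomB* promoter, so *lomB* is not transcribed.
So LomB is not produced.
No repressor is bound and UlmA is active, so *velK* is transcribed.
→ *velK* is ON in B.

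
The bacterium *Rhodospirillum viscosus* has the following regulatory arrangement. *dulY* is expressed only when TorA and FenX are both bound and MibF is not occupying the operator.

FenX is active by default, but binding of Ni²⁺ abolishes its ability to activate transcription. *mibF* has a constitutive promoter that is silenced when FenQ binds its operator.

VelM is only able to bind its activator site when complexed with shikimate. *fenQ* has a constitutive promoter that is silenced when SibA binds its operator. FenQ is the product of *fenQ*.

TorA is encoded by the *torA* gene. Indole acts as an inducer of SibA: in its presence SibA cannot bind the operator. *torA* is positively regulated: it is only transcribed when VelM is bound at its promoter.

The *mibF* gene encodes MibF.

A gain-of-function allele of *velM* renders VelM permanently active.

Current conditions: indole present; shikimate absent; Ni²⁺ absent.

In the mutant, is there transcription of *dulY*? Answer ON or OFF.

Indole is present, so SibA is inactive.
With no repressor bound, *fenQ* is transcribed.
So FenQ is produced and active.
With repressor FenQ bound, *mibF* is not transcribed.
So MibF is not produced.
VelM is constitutively active in this strain.
No repressor is bound and VelM is active, so *torA* is transcribed.
So TorA is produced and active.
Ni²⁺ is absent, so FenX is active.
No repressor is bound and TorA and FenX are active, so *dulY* is transcribed.

ON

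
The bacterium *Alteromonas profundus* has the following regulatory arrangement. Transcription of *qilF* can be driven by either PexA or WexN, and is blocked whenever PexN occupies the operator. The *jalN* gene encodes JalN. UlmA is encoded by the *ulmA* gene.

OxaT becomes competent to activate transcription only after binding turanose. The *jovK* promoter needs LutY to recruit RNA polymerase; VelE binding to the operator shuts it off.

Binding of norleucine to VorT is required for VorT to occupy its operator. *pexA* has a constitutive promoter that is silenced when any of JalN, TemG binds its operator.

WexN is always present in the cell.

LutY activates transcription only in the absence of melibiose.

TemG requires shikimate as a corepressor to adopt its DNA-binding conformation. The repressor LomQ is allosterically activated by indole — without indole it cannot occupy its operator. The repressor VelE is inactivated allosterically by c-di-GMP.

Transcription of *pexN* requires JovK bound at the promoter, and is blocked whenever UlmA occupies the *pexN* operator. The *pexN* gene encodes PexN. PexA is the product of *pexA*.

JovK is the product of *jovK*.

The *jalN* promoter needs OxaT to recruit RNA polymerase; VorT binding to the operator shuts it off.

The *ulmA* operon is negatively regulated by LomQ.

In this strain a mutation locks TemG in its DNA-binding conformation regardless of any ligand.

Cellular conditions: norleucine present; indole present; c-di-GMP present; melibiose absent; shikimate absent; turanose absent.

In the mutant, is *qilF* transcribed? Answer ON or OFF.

Norleucine is present, so VorT is active.
Turanose is absent, so OxaT is inactive.
With repressor VorT bound, *jalN* is not transcribed.
So JalN is not produced.
TemG is constitutively active in this strain.
With repressor TemG bound, *pexA* is not transcribed.
So PexA is not produced.
WexN is produced constitutively and is active.
Indole is present, so LomQ is active.
With repressor LomQ bound, *ulmA* is not transcribed.
So UlmA is not produced.
Melibiose is absent, so LutY is active.
c-di-GMP is present, so VelE is inactive.
No repressor is bound and LutY is active, so *jovK* is transcribed.
So JovK is produced and active.
No repressor is bound and JovK is active, so *pexN* is transcribed.
So PexN is produced and active.
With repressor PexN bound, *qilF* is not transcribed.

OFF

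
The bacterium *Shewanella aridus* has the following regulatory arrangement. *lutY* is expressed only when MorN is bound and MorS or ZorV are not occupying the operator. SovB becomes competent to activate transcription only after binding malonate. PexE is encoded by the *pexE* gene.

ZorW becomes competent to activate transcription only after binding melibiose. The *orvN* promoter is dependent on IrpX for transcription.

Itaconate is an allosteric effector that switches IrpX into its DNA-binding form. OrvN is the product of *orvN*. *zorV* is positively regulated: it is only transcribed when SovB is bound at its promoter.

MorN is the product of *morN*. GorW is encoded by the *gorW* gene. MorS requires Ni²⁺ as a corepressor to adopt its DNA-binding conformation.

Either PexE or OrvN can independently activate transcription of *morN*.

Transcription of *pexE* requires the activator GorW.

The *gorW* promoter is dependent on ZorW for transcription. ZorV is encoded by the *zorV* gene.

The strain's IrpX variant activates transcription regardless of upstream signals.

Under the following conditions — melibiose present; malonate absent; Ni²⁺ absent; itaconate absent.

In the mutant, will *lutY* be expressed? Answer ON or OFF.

ON

Melibiose is present, so ZorW is active.
No repressor is bound and ZorW is active, so *gorW* is transcribed.
So GorW is produced and active.
No repressor is bound and GorW is active, so *pexE* is transcribed.
So PexE is produced and active.
IrpX is constitutively active in this strain.
No repressor is bound and IrpX is active, so *orvN* is transcribed.
So OrvN is produced and active.
Activator PexE is present, so *morN* is transcribed.
So MorN is produced and active.
Ni²⁺ is absent, so MorS is inactive.
Malonate is absent, so SovB is inactive.
Required activator SovB is absent, so *zorV* is not transcribed.
So ZorV is not produced.
No repressor is bound and MorN is active, so *lutY* is transcribed.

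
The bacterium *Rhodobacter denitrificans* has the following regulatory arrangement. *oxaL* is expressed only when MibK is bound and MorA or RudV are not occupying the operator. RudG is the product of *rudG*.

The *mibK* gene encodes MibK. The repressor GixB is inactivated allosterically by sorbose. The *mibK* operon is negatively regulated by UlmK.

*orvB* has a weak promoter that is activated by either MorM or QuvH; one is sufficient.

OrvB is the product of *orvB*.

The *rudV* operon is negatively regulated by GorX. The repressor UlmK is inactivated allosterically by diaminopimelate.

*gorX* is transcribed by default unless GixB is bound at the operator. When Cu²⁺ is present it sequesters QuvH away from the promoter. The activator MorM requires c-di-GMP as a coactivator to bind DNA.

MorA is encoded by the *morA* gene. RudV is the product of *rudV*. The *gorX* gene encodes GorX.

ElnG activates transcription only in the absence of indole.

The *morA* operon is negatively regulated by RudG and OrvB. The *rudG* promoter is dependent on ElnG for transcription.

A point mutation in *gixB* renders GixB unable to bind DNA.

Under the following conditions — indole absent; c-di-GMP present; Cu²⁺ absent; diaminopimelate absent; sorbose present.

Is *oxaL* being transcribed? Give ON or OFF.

Indole is absent, so ElnG is active.
No repressor is bound and ElnG is active, so *rudG* is transcribed.
So RudG is produced and active.
c-di-GMP is present, so MorM is active.
Cu²⁺ is absent, so QuvH is active.
Activator MorM is present, so *orvB* is transcribed.
So OrvB is produced and active.
With repressor RudG bound, *morA* is not transcribed.
So MorA is not produced.
GixB is non-functional in this strain, so it has no effect.
With no repressor bound, *gorX* is transcribed.
So GorX is produced and active.
With repressor GorX bound, *rudV* is not transcribed.
So RudV is not produced.
Diaminopimelate is absent, so UlmK is active.
With repressor UlmK bound, *mibK* is not transcribed.
So MibK is not produced.
Required activator MibK is absent, so *oxaL* is not transcribed.

OFF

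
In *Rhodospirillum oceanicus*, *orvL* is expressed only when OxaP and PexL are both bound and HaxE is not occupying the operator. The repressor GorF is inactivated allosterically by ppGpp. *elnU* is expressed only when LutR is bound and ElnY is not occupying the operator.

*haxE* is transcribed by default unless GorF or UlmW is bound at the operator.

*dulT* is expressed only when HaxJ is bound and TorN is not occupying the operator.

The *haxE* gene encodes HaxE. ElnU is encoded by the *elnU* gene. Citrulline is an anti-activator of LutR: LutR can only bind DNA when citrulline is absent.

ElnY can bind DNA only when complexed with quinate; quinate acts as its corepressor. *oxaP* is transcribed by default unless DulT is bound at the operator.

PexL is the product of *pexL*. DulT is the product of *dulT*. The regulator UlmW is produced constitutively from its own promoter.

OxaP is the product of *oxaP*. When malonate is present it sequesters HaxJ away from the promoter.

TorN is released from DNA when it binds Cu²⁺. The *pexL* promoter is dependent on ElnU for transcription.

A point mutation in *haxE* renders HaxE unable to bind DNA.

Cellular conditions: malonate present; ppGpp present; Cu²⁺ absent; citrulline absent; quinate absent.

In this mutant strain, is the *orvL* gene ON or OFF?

Cu²⁺ is absent, so TorN is active.
Malonate is present, so HaxJ is inactive.
With repressor TorN bound, *dulT* is not transcribed.
So DulT is not produced.
With no repressor bound, *oxaP* is transcribed.
So OxaP is produced and active.
HaxE is non-functional in this strain, so it has no effect.
Quinate is absent, so ElnY is inactive.
Citrulline is absent, so LutR is active.
No repressor is bound and LutR is active, so *elnU* is transcribed.
So ElnU is produced and active.
No repressor is bound and ElnU is active, so *pexL* is transcribed.
So PexL is produced and active.
No repressor is bound and OxaP and PexL are active, so *orvL* is transcribed.

ON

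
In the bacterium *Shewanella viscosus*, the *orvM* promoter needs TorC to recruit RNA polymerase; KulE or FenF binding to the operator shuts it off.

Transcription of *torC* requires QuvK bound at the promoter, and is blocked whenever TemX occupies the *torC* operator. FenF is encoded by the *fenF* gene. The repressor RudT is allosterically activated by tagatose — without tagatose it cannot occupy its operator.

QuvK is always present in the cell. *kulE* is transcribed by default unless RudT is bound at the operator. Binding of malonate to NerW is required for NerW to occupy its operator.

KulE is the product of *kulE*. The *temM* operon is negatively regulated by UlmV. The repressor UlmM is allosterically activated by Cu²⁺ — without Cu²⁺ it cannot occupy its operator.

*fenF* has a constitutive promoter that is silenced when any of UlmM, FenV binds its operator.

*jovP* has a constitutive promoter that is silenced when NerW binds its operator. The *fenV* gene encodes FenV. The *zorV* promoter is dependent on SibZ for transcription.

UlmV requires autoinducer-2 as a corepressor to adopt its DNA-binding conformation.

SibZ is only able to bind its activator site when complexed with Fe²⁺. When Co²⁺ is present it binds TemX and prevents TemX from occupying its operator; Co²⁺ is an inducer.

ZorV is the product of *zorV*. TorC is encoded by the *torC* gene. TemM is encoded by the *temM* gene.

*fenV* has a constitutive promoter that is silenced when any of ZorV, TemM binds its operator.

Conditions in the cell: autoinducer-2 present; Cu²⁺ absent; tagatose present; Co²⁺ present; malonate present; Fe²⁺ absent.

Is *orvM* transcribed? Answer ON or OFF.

ON

Tagatose is present, so RudT is active.
With repressor RudT bound, *kulE* is not transcribed.
So KulE is not produced.
Cu²⁺ is absent, so UlmM is inactive.
Fe²⁺ is absent, so SibZ is inactive.
Required activator SibZ is absent, so *zorV* is not transcribed.
So ZorV is not produced.
Autoinducer-2 is present, so UlmV is active.
With repressor UlmV bound, *temM* is not transcribed.
So TemM is not produced.
With no repressor bound, *fenV* is transcribed.
So FenV is produced and active.
With repressor FenV bound, *fenF* is not transcribed.
So FenF is not produced.
QuvK is produced constitutively and is active.
Co²⁺ is present, so TemX is inactive.
No repressor is bound and QuvK is active, so *torC* is transcribed.
So TorC is produced and active.
No repressor is bound and TorC is active, so *orvM* is transcribed.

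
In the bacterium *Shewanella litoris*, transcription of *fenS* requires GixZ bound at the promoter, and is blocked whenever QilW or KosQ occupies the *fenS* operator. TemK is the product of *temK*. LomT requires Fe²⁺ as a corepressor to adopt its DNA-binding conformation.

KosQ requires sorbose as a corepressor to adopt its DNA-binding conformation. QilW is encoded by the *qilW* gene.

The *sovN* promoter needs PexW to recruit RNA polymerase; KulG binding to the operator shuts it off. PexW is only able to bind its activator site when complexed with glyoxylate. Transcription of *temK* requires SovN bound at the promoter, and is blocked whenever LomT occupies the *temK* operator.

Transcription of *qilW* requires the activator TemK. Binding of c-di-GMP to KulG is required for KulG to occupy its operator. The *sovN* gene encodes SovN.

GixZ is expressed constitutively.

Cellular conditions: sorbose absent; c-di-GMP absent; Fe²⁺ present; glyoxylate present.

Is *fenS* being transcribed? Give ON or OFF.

ON

GixZ is produced constitutively and is active.
Glyoxylate is present, so PexW is active.
c-di-GMP is absent, so KulG is inactive.
No repressor is bound and PexW is active, so *sovN* is transcribed.
So SovN is produced and active.
Fe²⁺ is present, so LomT is active.
With repressor LomT bound, *temK* is not transcribed.
So TemK is not produced.
Required activator TemK is absent, so *qilW* is not transcribed.
So QilW is not produced.
Sorbose is absent, so KosQ is inactive.
No repressor is bound and GixZ is active, so *fenS* is transcribed.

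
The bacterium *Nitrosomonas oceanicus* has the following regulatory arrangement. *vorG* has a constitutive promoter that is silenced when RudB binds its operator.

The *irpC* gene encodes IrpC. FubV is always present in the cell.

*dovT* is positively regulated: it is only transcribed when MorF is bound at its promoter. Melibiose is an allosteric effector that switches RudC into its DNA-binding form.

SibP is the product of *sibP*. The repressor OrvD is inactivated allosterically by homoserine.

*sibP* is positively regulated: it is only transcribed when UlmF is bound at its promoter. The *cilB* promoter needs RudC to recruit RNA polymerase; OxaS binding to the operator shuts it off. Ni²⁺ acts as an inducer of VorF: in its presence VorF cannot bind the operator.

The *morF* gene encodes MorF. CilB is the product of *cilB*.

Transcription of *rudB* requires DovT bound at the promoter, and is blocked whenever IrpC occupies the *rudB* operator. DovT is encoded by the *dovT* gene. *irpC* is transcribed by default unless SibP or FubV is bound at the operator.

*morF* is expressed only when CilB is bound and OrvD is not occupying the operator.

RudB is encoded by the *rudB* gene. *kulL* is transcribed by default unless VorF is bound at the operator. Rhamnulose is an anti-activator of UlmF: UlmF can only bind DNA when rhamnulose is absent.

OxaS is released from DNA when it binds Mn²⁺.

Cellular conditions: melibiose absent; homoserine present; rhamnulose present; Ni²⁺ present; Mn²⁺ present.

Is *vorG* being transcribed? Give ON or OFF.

Mn²⁺ is present, so OxaS is inactive.
Melibiose is absent, so RudC is inactive.
Required activator RudC is absent, so *cilB* is not transcribed.
So CilB is not produced.
Homoserine is present, so OrvD is inactive.
Required activator CilB is absent, so *morF* is not transcribed.
So MorF is not produced.
Required activator MorF is absent, so *dovT* is not transcribed.
So DovT is not produced.
Rhamnulose is present, so UlmF is inactive.
Required activator UlmF is absent, so *sibP* is not transcribed.
So SibP is not produced.
FubV is produced constitutively and is active.
With repressor FubV bound, *irpC* is not transcribed.
So IrpC is not produced.
Required activator DovT is absent, so *rudB* is not transcribed.
So RudB is not produced.
With no repressor bound, *vorG* is transcribed.

ON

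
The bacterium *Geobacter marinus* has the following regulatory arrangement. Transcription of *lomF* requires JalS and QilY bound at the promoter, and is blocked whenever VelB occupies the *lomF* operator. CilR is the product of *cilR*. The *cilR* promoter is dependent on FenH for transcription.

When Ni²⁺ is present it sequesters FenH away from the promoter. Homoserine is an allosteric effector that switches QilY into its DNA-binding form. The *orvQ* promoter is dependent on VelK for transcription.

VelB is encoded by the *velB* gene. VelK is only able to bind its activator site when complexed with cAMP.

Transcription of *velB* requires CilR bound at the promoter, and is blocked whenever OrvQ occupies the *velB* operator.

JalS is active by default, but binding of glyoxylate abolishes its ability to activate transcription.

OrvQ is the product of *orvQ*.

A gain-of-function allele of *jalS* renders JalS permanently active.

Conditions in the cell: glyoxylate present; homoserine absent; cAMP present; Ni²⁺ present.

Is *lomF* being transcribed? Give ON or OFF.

JalS is constitutively active in this strain.
Ni²⁺ is present, so FenH is inactive.
Required activator FenH is absent, so *cilR* is not transcribed.
So CilR is not produced.
cAMP is present, so VelK is active.
No repressor is bound and VelK is active, so *orvQ* is transcribed.
So OrvQ is produced and active.
With repressor OrvQ bound, *velB* is not transcribed.
So VelB is not produced.
Homoserine is absent, so QilY is inactive.
Required activator QilY is absent, so *lomF* is not transcribed.

OFF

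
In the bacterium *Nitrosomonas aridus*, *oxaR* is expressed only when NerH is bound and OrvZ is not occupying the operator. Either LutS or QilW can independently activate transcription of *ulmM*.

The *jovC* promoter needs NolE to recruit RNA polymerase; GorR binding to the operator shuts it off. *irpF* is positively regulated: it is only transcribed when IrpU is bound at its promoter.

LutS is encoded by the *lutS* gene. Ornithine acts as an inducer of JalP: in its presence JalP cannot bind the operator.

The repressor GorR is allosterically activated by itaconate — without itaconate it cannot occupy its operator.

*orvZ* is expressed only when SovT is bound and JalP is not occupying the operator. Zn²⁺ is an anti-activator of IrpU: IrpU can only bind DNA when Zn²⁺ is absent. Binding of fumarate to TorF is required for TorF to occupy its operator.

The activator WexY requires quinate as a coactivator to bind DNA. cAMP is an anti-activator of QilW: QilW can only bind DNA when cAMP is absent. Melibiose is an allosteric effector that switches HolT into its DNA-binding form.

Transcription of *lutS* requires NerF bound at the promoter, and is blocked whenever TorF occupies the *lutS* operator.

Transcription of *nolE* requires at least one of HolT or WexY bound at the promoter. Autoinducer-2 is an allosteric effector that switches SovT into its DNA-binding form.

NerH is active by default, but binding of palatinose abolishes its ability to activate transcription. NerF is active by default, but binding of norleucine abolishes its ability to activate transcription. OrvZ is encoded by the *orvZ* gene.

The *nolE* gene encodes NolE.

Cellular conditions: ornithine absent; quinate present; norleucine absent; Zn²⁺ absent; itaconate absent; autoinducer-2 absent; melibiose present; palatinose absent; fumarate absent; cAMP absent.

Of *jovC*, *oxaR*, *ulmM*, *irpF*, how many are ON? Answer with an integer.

Itaconate is absent, so GorR is inactive.
Melibiose is present, so HolT is active.
Quinate is present, so WexY is active.
Activator HolT is present, so *nolE* is transcribed.
So NolE is produced and active.
No repressor is bound and NolE is active, so *jovC* is transcribed.
→ *jovC* is ON.
Palatinose is absent, so NerH is active.
Autoinducer-2 is absent, so SovT is inactive.
Ornithine is absent, so JalP is active.
With repressor JalP bound, *orvZ* is not transcribed.
So OrvZ is not produced.
No repressor is bound and NerH is active, so *oxaR* is transcribed.
→ *oxaR* is ON.
Norleucine is absent, so NerF is active.
Fumarate is absent, so TorF is inactive.
No repressor is bound and NerF is active, so *lutS* is transcribed.
So LutS is produced and active.
cAMP is absent, so QilW is active.
Activator LutS is present, so *ulmM* is transcribed.
→ *ulmM* is ON.
Zn²⁺ is absent, so IrpU is active.
No repressor is bound and IrpU is active, so *irpF* is transcribed.
→ *irpF* is ON.
4 of the 4 genes are transcribed.

4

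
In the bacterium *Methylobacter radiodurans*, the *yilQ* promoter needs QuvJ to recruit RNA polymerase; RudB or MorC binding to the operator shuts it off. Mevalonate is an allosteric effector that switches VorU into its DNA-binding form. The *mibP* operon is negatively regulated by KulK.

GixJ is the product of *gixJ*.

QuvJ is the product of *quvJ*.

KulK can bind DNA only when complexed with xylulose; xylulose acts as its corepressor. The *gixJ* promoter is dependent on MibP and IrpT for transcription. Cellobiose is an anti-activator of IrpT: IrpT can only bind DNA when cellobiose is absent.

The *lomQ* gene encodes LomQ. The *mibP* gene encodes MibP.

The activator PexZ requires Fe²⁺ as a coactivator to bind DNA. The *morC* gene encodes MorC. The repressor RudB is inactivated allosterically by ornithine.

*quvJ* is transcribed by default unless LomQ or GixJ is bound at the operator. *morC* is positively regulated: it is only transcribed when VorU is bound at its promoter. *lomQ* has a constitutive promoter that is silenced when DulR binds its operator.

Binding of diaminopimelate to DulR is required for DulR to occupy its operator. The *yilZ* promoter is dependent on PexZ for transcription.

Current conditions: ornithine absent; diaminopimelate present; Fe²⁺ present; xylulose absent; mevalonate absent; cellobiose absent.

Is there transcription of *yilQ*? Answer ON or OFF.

Ornithine is absent, so RudB is active.
Mevalonate is absent, so VorU is inactive.
Required activator VorU is absent, so *morC* is not transcribed.
So MorC is not produced.
Diaminopimelate is present, so DulR is active.
With repressor DulR bound, *lomQ* is not transcribed.
So LomQ is not produced.
Xylulose is absent, so KulK is inactive.
With no repressor bound, *mibP* is transcribed.
So MibP is produced and active.
Cellobiose is absent, so IrpT is active.
No repressor is bound and MibP and IrpT are active, so *gixJ* is transcribed.
So GixJ is produced and active.
With repressor GixJ bound, *quvJ* is not transcribed.
So QuvJ is not produced.
With repressor RudB bound, *yilQ* is not transcribed.

OFF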